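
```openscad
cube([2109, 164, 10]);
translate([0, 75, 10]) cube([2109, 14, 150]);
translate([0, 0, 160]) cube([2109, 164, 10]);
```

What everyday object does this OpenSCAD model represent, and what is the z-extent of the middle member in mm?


An I-beam. The web height is 150 mm.

Two wide flanges with a thin centred web — an I-beam. Overall 170 mm minus two 10 mm flanges gives a web of 170 − 2·10 = 150 mm.


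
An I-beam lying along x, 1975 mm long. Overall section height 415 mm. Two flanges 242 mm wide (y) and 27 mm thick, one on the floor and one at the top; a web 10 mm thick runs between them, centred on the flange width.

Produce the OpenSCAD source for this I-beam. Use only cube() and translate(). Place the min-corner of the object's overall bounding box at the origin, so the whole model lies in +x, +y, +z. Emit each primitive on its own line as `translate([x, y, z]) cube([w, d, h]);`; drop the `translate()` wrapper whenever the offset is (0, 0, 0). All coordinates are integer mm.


cube([1975, 242, 27]);
translate([0, 116, 27]) cube([1975, 10, 361]);
translate([0, 0, 388]) cube([1975, 242, 27]);


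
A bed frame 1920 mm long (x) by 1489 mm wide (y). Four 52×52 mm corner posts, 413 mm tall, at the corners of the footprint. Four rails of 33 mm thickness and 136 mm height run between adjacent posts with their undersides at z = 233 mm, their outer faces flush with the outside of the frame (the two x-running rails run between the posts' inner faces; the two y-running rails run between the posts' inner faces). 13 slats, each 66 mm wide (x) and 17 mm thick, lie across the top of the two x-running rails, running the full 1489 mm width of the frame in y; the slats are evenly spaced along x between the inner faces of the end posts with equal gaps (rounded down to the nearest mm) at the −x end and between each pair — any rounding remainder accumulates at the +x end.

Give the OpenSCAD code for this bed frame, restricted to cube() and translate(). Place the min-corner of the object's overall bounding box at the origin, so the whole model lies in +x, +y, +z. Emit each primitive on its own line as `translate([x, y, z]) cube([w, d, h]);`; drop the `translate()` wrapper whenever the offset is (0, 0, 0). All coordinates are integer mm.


cube([52, 52, 413]);
translate([0, 1437, 0]) cube([52, 52, 413]);
translate([1868, 0, 0]) cube([52, 52, 413]);
translate([1868, 1437, 0]) cube([52, 52, 413]);
translate([52, 0, 233]) cube([1816, 33, 136]);
translate([52, 1456, 233]) cube([1816, 33, 136]);
translate([0, 52, 233]) cube([33, 1385, 136]);
translate([1887, 52, 233]) cube([33, 1385, 136]);
translate([120, 0, 369]) cube([66, 1489, 17]);
translate([254, 0, 369]) cube([66, 1489, 17]);
translate([388, 0, 369]) cube([66, 1489, 17]);
translate([522, 0, 369]) cube([66, 1489, 17]);
translate([656, 0, 369]) cube([66, 1489, 17]);
translate([790, 0, 369]) cube([66, 1489, 17]);
translate([924, 0, 369]) cube([66, 1489, 17]);
translate([1058, 0, 369]) cube([66, 1489, 17]);
translate([1192, 0, 369]) cube([66, 1489, 17]);
translate([1326, 0, 369]) cube([66, 1489, 17]);
translate([1460, 0, 369]) cube([66, 1489, 17]);
translate([1594, 0, 369]) cube([66, 1489, 17]);
translate([1728, 0, 369]) cube([66, 1489, 17]);


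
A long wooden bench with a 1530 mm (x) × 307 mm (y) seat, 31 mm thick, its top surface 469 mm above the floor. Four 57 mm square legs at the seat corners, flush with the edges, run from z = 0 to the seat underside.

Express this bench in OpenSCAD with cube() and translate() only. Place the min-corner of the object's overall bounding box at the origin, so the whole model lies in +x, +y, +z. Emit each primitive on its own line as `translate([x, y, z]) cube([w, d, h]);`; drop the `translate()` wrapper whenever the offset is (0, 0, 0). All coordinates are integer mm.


translate([0, 0, 438]) cube([1530, 307, 31]);
cube([57, 57, 438]);
translate([0, 250, 0]) cube([57, 57, 438]);
translate([1473, 0, 0]) cube([57, 57, 438]);
translate([1473, 250, 0]) cube([57, 57, 438]);


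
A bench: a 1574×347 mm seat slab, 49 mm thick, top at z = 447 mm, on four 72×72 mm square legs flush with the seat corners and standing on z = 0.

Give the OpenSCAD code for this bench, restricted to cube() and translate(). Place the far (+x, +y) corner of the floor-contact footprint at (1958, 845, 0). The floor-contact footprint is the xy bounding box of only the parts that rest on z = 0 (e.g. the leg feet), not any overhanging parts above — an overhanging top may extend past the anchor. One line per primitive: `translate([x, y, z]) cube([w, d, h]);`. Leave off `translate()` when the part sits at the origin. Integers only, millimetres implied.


// leg_h = 447 − 49 = 398
translate([384, 498, 398]) cube([1574, 347, 49]);
translate([384, 498, 0]) cube([72, 72, 398]);
translate([384, 773, 0]) cube([72, 72, 398]);
translate([1886, 498, 0]) cube([72, 72, 398]);
translate([1886, 773, 0]) cube([72, 72, 398]);


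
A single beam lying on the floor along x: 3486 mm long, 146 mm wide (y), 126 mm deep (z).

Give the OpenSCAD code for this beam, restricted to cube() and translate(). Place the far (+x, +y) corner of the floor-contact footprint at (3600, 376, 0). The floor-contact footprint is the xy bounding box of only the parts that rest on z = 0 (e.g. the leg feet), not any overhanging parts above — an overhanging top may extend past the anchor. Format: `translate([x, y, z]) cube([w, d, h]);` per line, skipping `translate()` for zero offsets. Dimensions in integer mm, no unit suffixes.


translate([114, 230, 0]) cube([3486, 146, 126]);


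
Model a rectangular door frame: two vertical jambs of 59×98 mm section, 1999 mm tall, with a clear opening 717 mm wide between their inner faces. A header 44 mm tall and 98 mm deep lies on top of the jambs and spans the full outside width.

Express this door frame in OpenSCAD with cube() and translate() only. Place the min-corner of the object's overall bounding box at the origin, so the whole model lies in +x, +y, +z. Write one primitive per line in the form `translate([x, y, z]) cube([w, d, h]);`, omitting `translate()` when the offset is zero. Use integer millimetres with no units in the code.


cube([59, 98, 1999]);
translate([776, 0, 0]) cube([59, 98, 1999]);
translate([0, 0, 1999]) cube([835, 98, 44]);


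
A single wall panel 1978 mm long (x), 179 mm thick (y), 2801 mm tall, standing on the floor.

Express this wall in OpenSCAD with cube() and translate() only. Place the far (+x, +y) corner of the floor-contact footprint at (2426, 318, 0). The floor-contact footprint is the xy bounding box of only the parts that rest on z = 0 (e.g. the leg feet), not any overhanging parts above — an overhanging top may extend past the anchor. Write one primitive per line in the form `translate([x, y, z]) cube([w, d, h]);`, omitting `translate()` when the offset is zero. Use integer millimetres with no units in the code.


translate([448, 139, 0]) cube([1978, 179, 2801]);


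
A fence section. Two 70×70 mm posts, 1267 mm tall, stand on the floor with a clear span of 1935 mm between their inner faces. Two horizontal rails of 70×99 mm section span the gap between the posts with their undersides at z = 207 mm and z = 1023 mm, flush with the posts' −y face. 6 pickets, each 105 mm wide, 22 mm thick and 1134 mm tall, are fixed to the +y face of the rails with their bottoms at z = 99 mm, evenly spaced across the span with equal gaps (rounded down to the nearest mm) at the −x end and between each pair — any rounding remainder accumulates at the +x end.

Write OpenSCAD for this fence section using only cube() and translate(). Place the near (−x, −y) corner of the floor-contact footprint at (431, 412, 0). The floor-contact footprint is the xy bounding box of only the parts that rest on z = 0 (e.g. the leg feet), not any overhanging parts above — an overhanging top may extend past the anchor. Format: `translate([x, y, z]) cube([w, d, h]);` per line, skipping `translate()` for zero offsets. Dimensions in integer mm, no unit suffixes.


translate([431, 412, 0]) cube([70, 70, 1267]);
translate([2436, 412, 0]) cube([70, 70, 1267]);
translate([501, 412, 207]) cube([1935, 70, 99]);
translate([501, 412, 1023]) cube([1935, 70, 99]);
translate([687, 482, 99]) cube([105, 22, 1134]);
translate([978, 482, 99]) cube([105, 22, 1134]);
translate([1269, 482, 99]) cube([105, 22, 1134]);
translate([1560, 482, 99]) cube([105, 22, 1134]);
translate([1851, 482, 99]) cube([105, 22, 1134]);
translate([2142, 482, 99]) cube([105, 22, 1134]);


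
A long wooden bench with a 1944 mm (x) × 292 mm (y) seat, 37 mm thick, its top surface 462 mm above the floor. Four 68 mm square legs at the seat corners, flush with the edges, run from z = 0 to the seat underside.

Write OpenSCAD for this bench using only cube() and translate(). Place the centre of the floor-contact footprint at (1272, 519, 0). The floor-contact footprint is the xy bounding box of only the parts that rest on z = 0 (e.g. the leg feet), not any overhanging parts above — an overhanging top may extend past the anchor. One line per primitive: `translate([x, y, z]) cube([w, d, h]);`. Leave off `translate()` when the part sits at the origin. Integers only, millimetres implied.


translate([300, 373, 425]) cube([1944, 292, 37]);
translate([300, 373, 0]) cube([68, 68, 425]);
translate([300, 597, 0]) cube([68, 68, 425]);
translate([2176, 373, 0]) cube([68, 68, 425]);
translate([2176, 597, 0]) cube([68, 68, 425]);


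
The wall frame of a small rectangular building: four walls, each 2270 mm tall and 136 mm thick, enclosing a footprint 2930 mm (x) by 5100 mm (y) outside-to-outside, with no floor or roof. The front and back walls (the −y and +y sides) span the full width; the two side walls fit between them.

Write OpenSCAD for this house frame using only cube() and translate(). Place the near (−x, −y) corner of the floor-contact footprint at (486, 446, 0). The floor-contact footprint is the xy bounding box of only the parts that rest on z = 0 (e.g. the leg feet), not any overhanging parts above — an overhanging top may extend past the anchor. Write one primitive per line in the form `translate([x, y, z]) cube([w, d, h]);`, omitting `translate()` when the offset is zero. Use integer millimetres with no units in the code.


translate([486, 446, 0]) cube([2930, 136, 2270]);
translate([486, 5410, 0]) cube([2930, 136, 2270]);
translate([486, 582, 0]) cube([136, 4828, 2270]);
translate([3280, 582, 0]) cube([136, 4828, 2270]);


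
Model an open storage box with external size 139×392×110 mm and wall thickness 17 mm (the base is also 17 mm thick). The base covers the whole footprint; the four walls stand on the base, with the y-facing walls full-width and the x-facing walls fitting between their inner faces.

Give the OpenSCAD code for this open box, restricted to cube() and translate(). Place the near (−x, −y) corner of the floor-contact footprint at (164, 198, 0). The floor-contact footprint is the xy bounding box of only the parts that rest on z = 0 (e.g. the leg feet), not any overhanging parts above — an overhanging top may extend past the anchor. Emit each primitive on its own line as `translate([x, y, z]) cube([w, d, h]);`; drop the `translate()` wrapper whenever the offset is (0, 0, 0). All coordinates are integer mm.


translate([164, 198, 0]) cube([139, 392, 17]);
translate([164, 198, 17]) cube([139, 17, 93]);
translate([164, 573, 17]) cube([139, 17, 93]);
translate([164, 215, 17]) cube([17, 358, 93]);
translate([286, 215, 17]) cube([17, 358, 93]);


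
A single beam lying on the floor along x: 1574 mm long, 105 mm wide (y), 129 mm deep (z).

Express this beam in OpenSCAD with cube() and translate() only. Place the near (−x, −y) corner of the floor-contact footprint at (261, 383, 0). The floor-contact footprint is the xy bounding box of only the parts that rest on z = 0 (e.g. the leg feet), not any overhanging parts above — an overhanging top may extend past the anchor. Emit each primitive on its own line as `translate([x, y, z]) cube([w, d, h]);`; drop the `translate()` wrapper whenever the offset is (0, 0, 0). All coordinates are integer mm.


translate([261, 383, 0]) cube([1574, 105, 129]);


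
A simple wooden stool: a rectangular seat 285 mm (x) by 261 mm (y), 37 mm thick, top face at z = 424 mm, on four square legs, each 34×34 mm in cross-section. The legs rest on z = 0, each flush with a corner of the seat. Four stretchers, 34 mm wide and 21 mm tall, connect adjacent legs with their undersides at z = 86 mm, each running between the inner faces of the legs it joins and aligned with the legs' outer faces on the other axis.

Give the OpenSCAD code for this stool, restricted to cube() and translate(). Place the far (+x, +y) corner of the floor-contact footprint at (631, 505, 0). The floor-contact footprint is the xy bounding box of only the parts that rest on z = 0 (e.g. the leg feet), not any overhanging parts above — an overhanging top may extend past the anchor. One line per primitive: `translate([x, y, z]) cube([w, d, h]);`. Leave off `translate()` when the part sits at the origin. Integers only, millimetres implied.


translate([346, 244, 387]) cube([285, 261, 37]);
translate([346, 244, 0]) cube([34, 34, 387]);
translate([597, 244, 0]) cube([34, 34, 387]);
translate([346, 471, 0]) cube([34, 34, 387]);
translate([597, 471, 0]) cube([34, 34, 387]);
translate([380, 244, 86]) cube([217, 34, 21]);
translate([380, 471, 86]) cube([217, 34, 21]);
translate([346, 278, 86]) cube([34, 193, 21]);
translate([597, 278, 86]) cube([34, 193, 21]);


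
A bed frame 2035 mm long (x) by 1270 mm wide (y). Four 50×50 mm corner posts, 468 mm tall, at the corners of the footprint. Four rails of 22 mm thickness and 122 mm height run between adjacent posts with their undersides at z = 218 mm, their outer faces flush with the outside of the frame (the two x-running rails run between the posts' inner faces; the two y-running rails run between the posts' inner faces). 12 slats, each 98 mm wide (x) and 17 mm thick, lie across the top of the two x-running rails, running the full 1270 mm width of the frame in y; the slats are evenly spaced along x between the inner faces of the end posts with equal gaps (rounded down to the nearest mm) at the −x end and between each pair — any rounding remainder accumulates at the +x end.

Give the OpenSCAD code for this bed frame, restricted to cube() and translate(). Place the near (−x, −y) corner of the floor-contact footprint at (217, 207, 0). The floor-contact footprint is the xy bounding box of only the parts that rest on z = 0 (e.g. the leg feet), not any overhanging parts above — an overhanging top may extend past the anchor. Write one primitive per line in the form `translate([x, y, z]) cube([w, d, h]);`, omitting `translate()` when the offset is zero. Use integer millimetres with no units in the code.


translate([217, 207, 0]) cube([50, 50, 468]);
translate([217, 1427, 0]) cube([50, 50, 468]);
translate([2202, 207, 0]) cube([50, 50, 468]);
translate([2202, 1427, 0]) cube([50, 50, 468]);
translate([267, 207, 218]) cube([1935, 22, 122]);
translate([267, 1455, 218]) cube([1935, 22, 122]);
translate([217, 257, 218]) cube([22, 1170, 122]);
translate([2230, 257, 218]) cube([22, 1170, 122]);
translate([325, 207, 340]) cube([98, 1270, 17]);
translate([481, 207, 340]) cube([98, 1270, 17]);
translate([637, 207, 340]) cube([98, 1270, 17]);
translate([793, 207, 340]) cube([98, 1270, 17]);
translate([949, 207, 340]) cube([98, 1270, 17]);
translate([1105, 207, 340]) cube([98, 1270, 17]);
translate([1261, 207, 340]) cube([98, 1270, 17]);
translate([1417, 207, 340]) cube([98, 1270, 17]);
translate([1573, 207, 340]) cube([98, 1270, 17]);
translate([1729, 207, 340]) cube([98, 1270, 17]);
translate([1885, 207, 340]) cube([98, 1270, 17]);
translate([2041, 207, 340]) cube([98, 1270, 17]);


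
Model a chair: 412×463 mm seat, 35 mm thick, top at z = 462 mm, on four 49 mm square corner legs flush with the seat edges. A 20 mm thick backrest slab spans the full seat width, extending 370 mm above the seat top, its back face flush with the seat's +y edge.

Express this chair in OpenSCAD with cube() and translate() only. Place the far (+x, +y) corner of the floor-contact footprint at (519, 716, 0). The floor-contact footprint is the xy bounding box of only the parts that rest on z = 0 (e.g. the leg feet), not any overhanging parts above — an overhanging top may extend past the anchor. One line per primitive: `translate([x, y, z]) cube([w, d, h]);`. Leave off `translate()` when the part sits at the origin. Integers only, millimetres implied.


// leg_h = 462 - 35 = 427
translate([107, 253, 427]) cube([412, 463, 35]);
translate([107, 253, 0]) cube([49, 49, 427]);
translate([470, 253, 0]) cube([49, 49, 427]);
translate([107, 667, 0]) cube([49, 49, 427]);
translate([470, 667, 0]) cube([49, 49, 427]);
translate([107, 696, 462]) cube([412, 20, 370]);


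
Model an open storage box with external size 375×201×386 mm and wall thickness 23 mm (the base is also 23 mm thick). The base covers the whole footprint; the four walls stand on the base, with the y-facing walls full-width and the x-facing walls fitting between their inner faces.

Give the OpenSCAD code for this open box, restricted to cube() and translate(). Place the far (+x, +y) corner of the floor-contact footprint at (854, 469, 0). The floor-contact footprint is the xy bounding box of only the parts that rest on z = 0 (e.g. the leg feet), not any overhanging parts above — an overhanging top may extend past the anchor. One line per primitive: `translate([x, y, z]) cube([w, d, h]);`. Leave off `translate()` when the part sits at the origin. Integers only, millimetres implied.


translate([479, 268, 0]) cube([375, 201, 23]);
translate([479, 268, 23]) cube([375, 23, 363]);
translate([479, 446, 23]) cube([375, 23, 363]);
translate([479, 291, 23]) cube([23, 155, 363]);
translate([831, 291, 23]) cube([23, 155, 363]);


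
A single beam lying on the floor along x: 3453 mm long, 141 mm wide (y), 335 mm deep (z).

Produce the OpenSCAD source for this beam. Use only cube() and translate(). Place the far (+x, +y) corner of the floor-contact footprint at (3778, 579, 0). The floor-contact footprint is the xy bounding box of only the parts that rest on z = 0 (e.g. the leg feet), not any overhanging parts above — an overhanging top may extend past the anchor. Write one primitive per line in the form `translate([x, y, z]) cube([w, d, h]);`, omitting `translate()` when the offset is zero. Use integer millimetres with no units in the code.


translate([325, 438, 0]) cube([3453, 141, 335]);


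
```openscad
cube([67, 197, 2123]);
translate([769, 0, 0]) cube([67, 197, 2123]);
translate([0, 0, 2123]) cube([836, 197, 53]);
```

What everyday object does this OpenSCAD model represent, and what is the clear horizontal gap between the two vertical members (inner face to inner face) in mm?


A door frame. The clear opening width is 702 mm.

Two 2123 mm tall posts with a header on top — a door frame. The left jamb is 67 mm wide at x = 0; the right jamb starts at x = 769. The clear opening is 769 − 67 = 702 mm.


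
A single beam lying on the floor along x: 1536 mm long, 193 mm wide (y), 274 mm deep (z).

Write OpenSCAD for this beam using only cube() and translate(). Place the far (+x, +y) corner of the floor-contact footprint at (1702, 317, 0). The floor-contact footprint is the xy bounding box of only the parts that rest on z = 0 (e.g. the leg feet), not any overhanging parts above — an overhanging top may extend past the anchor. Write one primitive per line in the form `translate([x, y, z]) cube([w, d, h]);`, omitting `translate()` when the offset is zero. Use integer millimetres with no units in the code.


translate([166, 124, 0]) cube([1536, 193, 274]);


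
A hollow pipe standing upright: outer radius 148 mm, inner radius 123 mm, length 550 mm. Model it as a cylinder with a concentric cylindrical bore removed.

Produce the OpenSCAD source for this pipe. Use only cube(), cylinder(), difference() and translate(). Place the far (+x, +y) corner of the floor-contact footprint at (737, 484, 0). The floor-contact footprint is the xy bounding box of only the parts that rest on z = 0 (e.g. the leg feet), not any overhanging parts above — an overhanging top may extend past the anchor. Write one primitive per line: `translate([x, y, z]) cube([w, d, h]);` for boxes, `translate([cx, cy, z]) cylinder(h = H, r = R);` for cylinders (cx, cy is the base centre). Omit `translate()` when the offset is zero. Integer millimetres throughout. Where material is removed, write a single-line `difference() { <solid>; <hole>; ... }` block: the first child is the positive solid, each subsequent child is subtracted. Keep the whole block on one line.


difference() { translate([589, 336, 0]) cylinder(h = 550, r = 148); translate([589, 336, 0]) cylinder(h = 550, r = 123); }


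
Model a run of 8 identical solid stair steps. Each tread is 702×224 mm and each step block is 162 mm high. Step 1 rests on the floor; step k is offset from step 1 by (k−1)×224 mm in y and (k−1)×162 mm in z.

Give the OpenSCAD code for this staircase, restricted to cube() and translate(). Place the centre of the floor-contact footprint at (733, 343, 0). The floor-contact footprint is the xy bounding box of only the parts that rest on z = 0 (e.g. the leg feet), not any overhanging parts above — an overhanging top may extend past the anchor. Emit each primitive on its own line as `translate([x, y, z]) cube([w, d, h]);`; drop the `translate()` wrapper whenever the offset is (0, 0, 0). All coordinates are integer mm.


translate([382, 231, 0]) cube([702, 224, 162]);
translate([382, 455, 162]) cube([702, 224, 162]);
translate([382, 679, 324]) cube([702, 224, 162]);
translate([382, 903, 486]) cube([702, 224, 162]);
translate([382, 1127, 648]) cube([702, 224, 162]);
translate([382, 1351, 810]) cube([702, 224, 162]);
translate([382, 1575, 972]) cube([702, 224, 162]);
translate([382, 1799, 1134]) cube([702, 224, 162]);


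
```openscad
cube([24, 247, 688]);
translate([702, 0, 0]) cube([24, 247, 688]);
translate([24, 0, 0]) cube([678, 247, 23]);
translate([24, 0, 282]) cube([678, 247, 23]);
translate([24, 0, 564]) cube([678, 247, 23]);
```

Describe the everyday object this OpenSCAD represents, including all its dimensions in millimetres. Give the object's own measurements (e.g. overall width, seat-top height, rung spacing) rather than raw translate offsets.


An open bookshelf. Two side panels, each 24 mm thick, 247 mm deep and 688 mm tall, stand 726 mm apart (outside-to-outside). Between them sit 3 shelves, each 23 mm thick and 247 mm deep, spanning the full gap between the sides. The bottom shelf rests on the floor (its underside at z = 0) and the clear gap between one shelf's top and the next shelf's underside is 259 mm.


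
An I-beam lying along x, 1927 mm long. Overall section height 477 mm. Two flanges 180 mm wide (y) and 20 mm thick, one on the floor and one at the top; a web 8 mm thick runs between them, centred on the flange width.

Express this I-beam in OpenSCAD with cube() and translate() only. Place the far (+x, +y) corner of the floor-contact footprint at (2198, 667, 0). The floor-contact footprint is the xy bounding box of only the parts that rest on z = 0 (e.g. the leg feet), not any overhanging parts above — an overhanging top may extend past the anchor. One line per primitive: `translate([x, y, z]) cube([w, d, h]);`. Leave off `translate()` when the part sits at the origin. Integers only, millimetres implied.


translate([271, 487, 0]) cube([1927, 180, 20]);
translate([271, 573, 20]) cube([1927, 8, 437]);
translate([271, 487, 457]) cube([1927, 180, 20]);


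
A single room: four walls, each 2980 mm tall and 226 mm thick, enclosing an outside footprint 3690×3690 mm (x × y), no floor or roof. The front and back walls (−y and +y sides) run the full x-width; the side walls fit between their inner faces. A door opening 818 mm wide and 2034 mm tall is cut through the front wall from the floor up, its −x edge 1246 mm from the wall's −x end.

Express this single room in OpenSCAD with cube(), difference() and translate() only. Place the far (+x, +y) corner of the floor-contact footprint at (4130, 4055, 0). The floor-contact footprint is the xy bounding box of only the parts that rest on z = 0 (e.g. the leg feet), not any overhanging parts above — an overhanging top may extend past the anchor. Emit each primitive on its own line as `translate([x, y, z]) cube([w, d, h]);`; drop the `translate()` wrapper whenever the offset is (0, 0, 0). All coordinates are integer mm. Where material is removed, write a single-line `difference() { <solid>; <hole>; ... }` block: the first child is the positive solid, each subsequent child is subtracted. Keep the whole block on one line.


difference() { translate([440, 365, 0]) cube([3690, 226, 2980]); translate([1686, 365, 0]) cube([818, 226, 2034]); }
translate([440, 3829, 0]) cube([3690, 226, 2980]);
translate([440, 591, 0]) cube([226, 3238, 2980]);
translate([3904, 591, 0]) cube([226, 3238, 2980]);


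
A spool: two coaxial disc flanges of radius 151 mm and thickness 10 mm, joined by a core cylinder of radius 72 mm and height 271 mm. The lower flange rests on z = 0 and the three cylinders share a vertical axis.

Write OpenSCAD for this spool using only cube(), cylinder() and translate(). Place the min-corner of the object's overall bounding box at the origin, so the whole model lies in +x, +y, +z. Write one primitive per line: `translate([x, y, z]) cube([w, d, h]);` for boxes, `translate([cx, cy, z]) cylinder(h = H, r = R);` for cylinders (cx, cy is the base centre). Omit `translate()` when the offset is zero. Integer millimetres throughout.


translate([151, 151, 0]) cylinder(h = 10, r = 151);
translate([151, 151, 10]) cylinder(h = 271, r = 72);
translate([151, 151, 281]) cylinder(h = 10, r = 151);


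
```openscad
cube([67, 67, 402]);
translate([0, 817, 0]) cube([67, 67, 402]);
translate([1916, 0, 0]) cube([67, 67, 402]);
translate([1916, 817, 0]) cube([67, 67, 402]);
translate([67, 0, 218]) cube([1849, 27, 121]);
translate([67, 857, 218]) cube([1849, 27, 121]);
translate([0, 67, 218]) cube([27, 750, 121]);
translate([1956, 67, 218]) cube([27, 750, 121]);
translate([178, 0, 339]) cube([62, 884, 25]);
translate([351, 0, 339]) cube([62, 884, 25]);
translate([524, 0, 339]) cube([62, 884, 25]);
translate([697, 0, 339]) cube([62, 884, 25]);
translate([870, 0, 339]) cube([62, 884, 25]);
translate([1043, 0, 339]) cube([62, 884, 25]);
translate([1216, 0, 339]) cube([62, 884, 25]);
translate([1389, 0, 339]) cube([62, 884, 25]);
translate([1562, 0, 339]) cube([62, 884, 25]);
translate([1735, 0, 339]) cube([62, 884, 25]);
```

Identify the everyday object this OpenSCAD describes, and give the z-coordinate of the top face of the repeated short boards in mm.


A bed frame. The slat-top height is 364 mm.

Four posts, four rails, and a row of slats — a bed frame. Slats sit on the rails at z = 218 + 121 = 339; with slat thickness 25, the top is 364 mm.


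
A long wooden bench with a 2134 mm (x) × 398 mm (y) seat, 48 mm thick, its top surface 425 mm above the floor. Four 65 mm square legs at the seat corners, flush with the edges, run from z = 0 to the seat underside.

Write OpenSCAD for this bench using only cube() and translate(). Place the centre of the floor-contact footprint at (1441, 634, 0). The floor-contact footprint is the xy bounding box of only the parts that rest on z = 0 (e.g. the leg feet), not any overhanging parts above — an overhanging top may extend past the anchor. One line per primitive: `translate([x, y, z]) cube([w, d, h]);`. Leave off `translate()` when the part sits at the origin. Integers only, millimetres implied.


translate([374, 435, 377]) cube([2134, 398, 48]);
translate([374, 435, 0]) cube([65, 65, 377]);
translate([374, 768, 0]) cube([65, 65, 377]);
translate([2443, 435, 0]) cube([65, 65, 377]);
translate([2443, 768, 0]) cube([65, 65, 377]);


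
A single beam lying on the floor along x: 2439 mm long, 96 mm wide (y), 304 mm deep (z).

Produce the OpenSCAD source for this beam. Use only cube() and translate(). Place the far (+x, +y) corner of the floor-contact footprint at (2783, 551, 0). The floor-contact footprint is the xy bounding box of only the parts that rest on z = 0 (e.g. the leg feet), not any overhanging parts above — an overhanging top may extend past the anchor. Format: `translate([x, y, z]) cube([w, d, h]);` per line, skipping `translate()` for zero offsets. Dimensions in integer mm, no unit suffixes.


translate([344, 455, 0]) cube([2439, 96, 304]);


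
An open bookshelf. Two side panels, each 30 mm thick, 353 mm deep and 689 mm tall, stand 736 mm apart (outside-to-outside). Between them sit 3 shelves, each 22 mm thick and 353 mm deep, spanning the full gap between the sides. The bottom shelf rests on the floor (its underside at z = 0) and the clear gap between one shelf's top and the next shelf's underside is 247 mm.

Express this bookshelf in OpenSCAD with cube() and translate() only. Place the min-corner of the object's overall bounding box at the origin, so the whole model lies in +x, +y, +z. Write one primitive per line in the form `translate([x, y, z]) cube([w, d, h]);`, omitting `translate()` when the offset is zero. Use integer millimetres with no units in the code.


cube([30, 353, 689]);
translate([706, 0, 0]) cube([30, 353, 689]);
translate([30, 0, 0]) cube([676, 353, 22]);
translate([30, 0, 269]) cube([676, 353, 22]);
translate([30, 0, 538]) cube([676, 353, 22]);


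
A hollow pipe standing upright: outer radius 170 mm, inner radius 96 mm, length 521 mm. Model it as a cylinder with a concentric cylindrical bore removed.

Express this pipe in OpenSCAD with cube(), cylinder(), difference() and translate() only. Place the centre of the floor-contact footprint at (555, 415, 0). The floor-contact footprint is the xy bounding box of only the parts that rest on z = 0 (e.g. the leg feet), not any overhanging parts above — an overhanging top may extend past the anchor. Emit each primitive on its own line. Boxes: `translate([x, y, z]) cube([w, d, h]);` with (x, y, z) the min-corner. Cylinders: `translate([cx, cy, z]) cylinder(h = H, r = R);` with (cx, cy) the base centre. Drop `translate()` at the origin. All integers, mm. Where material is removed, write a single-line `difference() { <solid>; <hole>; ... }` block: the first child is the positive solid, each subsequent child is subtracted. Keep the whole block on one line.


difference() { translate([555, 415, 0]) cylinder(h = 521, r = 170); translate([555, 415, 0]) cylinder(h = 521, r = 96); }


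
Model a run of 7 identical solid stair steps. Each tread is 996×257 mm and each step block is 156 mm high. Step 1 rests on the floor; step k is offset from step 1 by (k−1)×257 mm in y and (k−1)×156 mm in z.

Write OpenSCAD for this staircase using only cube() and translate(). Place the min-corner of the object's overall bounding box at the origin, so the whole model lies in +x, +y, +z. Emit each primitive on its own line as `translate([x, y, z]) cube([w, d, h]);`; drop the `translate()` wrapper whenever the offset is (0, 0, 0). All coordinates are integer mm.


cube([996, 257, 156]);
translate([0, 257, 156]) cube([996, 257, 156]);
translate([0, 514, 312]) cube([996, 257, 156]);
translate([0, 771, 468]) cube([996, 257, 156]);
translate([0, 1028, 624]) cube([996, 257, 156]);
translate([0, 1285, 780]) cube([996, 257, 156]);
translate([0, 1542, 936]) cube([996, 257, 156]);


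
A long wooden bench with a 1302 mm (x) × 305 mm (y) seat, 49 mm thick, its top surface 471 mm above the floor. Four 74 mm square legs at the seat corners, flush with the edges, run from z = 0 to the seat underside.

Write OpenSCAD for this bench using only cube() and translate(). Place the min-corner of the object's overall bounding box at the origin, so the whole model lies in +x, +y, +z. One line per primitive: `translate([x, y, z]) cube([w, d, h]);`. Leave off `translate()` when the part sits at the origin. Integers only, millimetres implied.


translate([0, 0, 422]) cube([1302, 305, 49]);
cube([74, 74, 422]);
translate([0, 231, 0]) cube([74, 74, 422]);
translate([1228, 0, 0]) cube([74, 74, 422]);
translate([1228, 231, 0]) cube([74, 74, 422]);


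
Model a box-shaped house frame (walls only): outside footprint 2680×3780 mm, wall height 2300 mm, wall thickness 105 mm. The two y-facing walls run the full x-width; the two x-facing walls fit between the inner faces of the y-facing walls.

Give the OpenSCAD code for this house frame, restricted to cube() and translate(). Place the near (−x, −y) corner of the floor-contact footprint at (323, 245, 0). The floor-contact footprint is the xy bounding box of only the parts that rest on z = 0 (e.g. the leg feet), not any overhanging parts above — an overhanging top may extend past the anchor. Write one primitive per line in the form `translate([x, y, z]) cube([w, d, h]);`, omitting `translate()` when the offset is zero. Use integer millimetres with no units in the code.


translate([323, 245, 0]) cube([2680, 105, 2300]);
translate([323, 3920, 0]) cube([2680, 105, 2300]);
translate([323, 350, 0]) cube([105, 3570, 2300]);
translate([2898, 350, 0]) cube([105, 3570, 2300]);


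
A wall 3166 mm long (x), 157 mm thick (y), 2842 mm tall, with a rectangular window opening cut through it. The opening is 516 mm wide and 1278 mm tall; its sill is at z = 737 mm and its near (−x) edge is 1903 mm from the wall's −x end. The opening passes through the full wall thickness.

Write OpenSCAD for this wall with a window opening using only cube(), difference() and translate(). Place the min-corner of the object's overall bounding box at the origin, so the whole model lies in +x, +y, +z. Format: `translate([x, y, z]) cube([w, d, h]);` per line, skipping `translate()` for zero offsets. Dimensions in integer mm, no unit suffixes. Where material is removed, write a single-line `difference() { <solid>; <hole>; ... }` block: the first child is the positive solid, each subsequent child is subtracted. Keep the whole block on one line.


difference() { cube([3166, 157, 2842]); translate([1903, 0, 737]) cube([516, 157, 1278]); }


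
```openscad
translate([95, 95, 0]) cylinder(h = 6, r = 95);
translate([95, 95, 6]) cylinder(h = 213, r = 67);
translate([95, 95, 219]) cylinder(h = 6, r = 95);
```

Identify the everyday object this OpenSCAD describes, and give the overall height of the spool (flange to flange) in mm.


A spool. The overall height is 225 mm.

Three coaxial cylinders, large–small–large — a spool. Two 6 mm flanges and a 213 mm core give 6 + 213 + 6 = 225 mm.


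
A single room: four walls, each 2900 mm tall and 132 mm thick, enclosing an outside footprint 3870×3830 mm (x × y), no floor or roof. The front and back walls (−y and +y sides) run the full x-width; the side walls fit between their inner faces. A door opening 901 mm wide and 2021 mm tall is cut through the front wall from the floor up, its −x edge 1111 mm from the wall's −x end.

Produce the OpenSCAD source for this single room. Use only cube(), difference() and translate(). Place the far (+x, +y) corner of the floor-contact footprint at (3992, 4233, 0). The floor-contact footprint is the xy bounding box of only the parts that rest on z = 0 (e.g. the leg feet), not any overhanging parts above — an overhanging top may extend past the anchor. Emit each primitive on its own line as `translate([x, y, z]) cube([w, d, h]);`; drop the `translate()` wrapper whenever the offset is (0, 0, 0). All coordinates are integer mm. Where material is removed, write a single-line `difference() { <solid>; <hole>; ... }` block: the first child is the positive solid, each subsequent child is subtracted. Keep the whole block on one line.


difference() { translate([122, 403, 0]) cube([3870, 132, 2900]); translate([1233, 403, 0]) cube([901, 132, 2021]); }
translate([122, 4101, 0]) cube([3870, 132, 2900]);
translate([122, 535, 0]) cube([132, 3566, 2900]);
translate([3860, 535, 0]) cube([132, 3566, 2900]);


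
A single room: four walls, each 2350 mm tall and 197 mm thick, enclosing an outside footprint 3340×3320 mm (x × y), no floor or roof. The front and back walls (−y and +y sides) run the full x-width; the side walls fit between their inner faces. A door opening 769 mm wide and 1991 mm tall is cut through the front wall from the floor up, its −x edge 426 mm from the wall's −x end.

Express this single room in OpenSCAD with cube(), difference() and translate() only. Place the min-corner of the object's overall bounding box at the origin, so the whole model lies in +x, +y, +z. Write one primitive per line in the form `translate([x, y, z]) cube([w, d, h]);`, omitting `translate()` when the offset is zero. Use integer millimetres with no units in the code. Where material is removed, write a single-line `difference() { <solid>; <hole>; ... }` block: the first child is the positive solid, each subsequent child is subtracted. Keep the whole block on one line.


difference() { cube([3340, 197, 2350]); translate([426, 0, 0]) cube([769, 197, 1991]); }
translate([0, 3123, 0]) cube([3340, 197, 2350]);
translate([0, 197, 0]) cube([197, 2926, 2350]);
translate([3143, 197, 0]) cube([197, 2926, 2350]);


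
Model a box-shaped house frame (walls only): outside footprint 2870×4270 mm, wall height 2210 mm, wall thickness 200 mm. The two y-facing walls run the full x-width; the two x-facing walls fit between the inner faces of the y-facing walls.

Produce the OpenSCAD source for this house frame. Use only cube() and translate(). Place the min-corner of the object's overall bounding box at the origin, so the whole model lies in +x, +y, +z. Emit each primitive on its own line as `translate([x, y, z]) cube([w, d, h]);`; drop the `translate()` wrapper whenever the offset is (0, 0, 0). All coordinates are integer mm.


cube([2870, 200, 2210]);
translate([0, 4070, 0]) cube([2870, 200, 2210]);
translate([0, 200, 0]) cube([200, 3870, 2210]);
translate([2670, 200, 0]) cube([200, 3870, 2210]);


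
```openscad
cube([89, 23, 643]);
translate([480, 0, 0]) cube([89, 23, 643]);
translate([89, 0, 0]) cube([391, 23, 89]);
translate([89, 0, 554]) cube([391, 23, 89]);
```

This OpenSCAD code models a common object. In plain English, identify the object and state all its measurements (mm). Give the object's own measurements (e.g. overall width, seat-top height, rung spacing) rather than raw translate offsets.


A rectangular picture frame lying in the x–z plane (depth along y). The opening is 391 mm wide (x) by 465 mm tall (z), surrounded by a border 89 mm wide on all four sides. The frame is 23 mm deep and is made of two full-height vertical stiles with two horizontal rails fitted between them.


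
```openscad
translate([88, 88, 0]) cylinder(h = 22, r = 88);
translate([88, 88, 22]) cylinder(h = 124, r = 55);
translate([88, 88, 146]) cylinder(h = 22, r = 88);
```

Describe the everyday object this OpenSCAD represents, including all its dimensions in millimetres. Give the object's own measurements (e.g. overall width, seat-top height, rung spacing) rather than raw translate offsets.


A spool: two coaxial disc flanges of radius 88 mm and thickness 22 mm, joined by a core cylinder of radius 55 mm and height 124 mm. The lower flange rests on z = 0 and the three cylinders share a vertical axis.


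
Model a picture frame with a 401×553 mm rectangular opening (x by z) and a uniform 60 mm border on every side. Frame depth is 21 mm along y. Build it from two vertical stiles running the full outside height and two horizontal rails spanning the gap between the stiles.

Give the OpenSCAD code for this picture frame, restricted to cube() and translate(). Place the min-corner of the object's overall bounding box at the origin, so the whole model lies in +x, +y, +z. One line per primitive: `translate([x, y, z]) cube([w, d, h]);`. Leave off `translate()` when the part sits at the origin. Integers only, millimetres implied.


cube([60, 21, 673]);
translate([461, 0, 0]) cube([60, 21, 673]);
translate([60, 0, 0]) cube([401, 21, 60]);
translate([60, 0, 613]) cube([401, 21, 60]);
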